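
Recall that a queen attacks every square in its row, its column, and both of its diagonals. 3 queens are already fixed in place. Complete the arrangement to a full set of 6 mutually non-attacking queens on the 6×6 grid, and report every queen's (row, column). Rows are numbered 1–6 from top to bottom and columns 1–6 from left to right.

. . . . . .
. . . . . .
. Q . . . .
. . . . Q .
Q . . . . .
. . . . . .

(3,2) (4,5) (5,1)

(1,3) (2,6) (3,2) (4,5) (5,1) (6,4)

Row 1: attacked by (3,2)→{2,4}; (4,5)→{2,5}; (5,1)→{1,5}. Safe: 3, 6. Place at column 3.
Row 2: attacked by (1,3)→{2,3,4}; (3,2)→{1,2,3}; (4,5)→{3,5}; (5,1)→{1,4}. Safe: 6. Place at column 6.
Row 6: attacked by (1,3)→{3}; (2,6)→{2,6}; (3,2)→{2,5}; (4,5)→{3,5}; (5,1)→{1,2}. Safe: 4. Place at column 4.
Columns [3, 6, 2, 5, 1, 4], r−c [-2, -4, 1, -1, 4, 2], r+c [4, 8, 5, 9, 6, 10] are all distinct, so no two queens attack.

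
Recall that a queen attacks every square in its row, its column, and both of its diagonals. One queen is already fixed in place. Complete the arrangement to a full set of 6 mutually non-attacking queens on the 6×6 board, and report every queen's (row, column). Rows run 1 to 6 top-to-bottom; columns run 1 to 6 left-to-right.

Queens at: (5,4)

Row 1: attacked by (5,4)→{4}. Safe: 1, 2, 3, 5, 6. Place at column 5.
Row 2: attacked by (1,5)→{4,5,6}; (5,4)→{1,4}. Safe: 2, 3. Place at column 3.
Row 3: attacked by (1,5)→{3,5}; (2,3)→{2,3,4}; (5,4)→{2,4,6}. Safe: 1. Place at column 1.
Row 4: attacked by (1,5)→{2,5}; (2,3)→{1,3,5}; (3,1)→{1,2}; (5,4)→{3,4,5}. Safe: 6. Place at column 6.
Row 6: attacked by (1,5)→{5}; (2,3)→{3}; (3,1)→{1,4}; (4,6)→{4,6}; (5,4)→{3,4,5}. Safe: 2. Place at column 2.
Columns [5, 3, 1, 6, 4, 2], r−c [-4, -1, 2, -2, 1, 4], r+c [6, 5, 4, 10, 9, 8] are all distinct, so no two queens attack.

(1,5) (2,3) (3,1) (4,6) (5,4) (6,2)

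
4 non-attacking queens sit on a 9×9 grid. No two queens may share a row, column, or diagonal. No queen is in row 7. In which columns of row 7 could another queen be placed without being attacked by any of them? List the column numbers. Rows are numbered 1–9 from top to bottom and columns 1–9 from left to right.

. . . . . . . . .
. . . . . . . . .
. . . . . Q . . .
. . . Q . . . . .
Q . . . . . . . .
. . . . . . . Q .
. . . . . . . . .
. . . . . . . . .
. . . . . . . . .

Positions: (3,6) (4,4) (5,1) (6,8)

(3,6) attacks row 7 at column 6 and diagonals 2.
(4,4) attacks row 7 at column 4 and diagonals 1, 7.
(5,1) attacks row 7 at column 1 and diagonals 3.
(6,8) attacks row 7 at column 8 and diagonals 7, 9.
Attacked columns: {1, 2, 3, 4, 6, 7, 8, 9}. Safe: {5}.

columns 5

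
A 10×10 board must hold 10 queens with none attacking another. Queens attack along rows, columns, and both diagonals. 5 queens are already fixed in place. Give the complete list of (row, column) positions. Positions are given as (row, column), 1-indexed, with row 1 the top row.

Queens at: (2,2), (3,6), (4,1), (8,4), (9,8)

Row 1: attacked by (2,2)→{1,2,3}; (3,6)→{4,6,8}; (4,1)→{1,4}; (8,4)→{4}; (9,8)→{8}. Safe: 5, 7, 9, 10. Place at column 10.
Row 5: attacked by (1,10)→{6,10}; (2,2)→{2,5}; (3,6)→{4,6,8}; (4,1)→{1,2}; (8,4)→{1,4,7}; (9,8)→{4,8}. Safe: 3, 9. Place at column 3.
Row 6: attacked by (1,10)→{5,10}; (2,2)→{2,6}; (3,6)→{3,6,9}; (4,1)→{1,3}; (5,3)→{2,3,4}; (8,4)→{2,4,6}; (9,8)→{5,8}. Safe: 7. Place at column 7.
Row 7: attacked by (1,10)→{4,10}; (2,2)→{2,7}; (3,6)→{2,6,10}; (4,1)→{1,4}; (5,3)→{1,3,5}; (6,7)→{6,7,8}; (8,4)→{3,4,5}; (9,8)→{6,8,10}. Safe: 9. Place at column 9.
Row 10: attacked by (1,10)→{1,10}; (2,2)→{2,10}; (3,6)→{6}; (4,1)→{1,7}; (5,3)→{3,8}; (6,7)→{3,7}; (7,9)→{6,9}; (8,4)→{2,4,6}; (9,8)→{7,8,9}. Safe: 5. Place at column 5.
Columns [10, 2, 6, 1, 3, 7, 9, 4, 8, 5], r−c [-9, 0, -3, 3, 2, -1, -2, 4, 1, 5], r+c [11, 4, 9, 5, 8, 13, 16, 12, 17, 15] are all distinct, so no two queens attack.

(1,10) (2,2) (3,6) (4,1) (5,3) (6,7) (7,9) (8,4) (9,8) (10,5)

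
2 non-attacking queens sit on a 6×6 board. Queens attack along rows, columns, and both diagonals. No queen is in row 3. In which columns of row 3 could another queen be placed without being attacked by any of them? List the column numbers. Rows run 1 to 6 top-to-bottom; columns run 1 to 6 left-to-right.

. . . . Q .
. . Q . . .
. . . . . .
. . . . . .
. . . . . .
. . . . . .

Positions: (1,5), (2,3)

columns 1, 6

(1,5) attacks row 3 at column 5 and diagonals 3.
(2,3) attacks row 3 at column 3 and diagonals 2, 4.
Attacked columns: {2, 3, 4, 5}. Safe: {1, 6}.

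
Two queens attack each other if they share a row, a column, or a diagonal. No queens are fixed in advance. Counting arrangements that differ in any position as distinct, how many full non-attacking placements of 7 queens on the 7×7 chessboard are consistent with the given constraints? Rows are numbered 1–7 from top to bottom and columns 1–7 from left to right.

40

Branch on row 1: col 1 → 4; col 2 → 7; col 3 → 6; col 4 → 6; col 5 → 6; col 6 → 7; col 7 → 4.
Sum: 4 + 7 + 6 + 6 + 6 + 7 + 4 = 40.
(This is the classic 7-queens count.)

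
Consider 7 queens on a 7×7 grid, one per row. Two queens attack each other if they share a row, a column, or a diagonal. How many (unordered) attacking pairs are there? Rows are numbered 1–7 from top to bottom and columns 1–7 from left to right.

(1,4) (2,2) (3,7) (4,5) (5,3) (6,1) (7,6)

All columns are distinct and no two queens satisfy |Δrow| = |Δcol|, so no pair attacks.

0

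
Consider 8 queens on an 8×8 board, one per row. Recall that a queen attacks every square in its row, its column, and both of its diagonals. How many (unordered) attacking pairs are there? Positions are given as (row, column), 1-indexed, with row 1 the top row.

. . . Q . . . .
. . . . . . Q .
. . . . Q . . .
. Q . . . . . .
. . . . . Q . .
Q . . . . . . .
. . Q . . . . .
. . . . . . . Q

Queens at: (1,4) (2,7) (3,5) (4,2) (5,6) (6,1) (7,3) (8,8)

0

All columns are distinct and no two queens satisfy |Δrow| = |Δcol|, so no pair attacks.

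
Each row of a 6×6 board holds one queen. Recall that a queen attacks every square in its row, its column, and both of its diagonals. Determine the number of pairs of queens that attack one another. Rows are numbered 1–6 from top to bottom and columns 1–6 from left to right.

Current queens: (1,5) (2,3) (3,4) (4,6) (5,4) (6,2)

Same column: (3,4)–(5,4) (column 4).
Same diagonal: (2,3)–(3,4) (|2−3| = |3−4| = 1).
Total attacking pairs: 2.

2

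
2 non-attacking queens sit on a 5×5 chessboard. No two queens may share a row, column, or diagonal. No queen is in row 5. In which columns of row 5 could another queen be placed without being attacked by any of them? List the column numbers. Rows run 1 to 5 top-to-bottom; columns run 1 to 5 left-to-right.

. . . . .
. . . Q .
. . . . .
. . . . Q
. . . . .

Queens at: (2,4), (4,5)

columns 2, 3

(2,4) attacks row 5 at column 4 and diagonals 1.
(4,5) attacks row 5 at column 5 and diagonals 4.
Attacked columns: {1, 4, 5}. Safe: {2, 3}.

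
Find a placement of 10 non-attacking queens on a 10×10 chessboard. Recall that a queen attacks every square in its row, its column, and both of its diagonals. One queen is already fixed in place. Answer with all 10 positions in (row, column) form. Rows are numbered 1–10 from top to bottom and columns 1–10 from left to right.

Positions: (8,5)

(1,1) (2,9) (3,6) (4,2) (5,7) (6,10) (7,3) (8,5) (9,8) (10,4)

Row 1: attacked by (8,5)→{5}. Safe: 1, 2, 3, 4, 6, 7, 8, 9, 10. Place at column 1.
Row 2: attacked by (1,1)→{1,2}; (8,5)→{5}. Safe: 3, 4, 6, 7, 8, 9, 10. Place at column 9.
Row 3: attacked by (1,1)→{1,3}; (2,9)→{8,9,10}; (8,5)→{5,10}. Safe: 2, 4, 6, 7. Place at column 6.
Row 4: attacked by (1,1)→{1,4}; (2,9)→{7,9}; (3,6)→{5,6,7}; (8,5)→{1,5,9}. Safe: 2, 3, 8, 10. Place at column 2.
Row 5: attacked by (1,1)→{1,5}; (2,9)→{6,9}; (3,6)→{4,6,8}; (4,2)→{1,2,3}; (8,5)→{2,5,8}. Safe: 7, 10. Place at column 7.
Row 6: attacked by (1,1)→{1,6}; (2,9)→{5,9}; (3,6)→{3,6,9}; (4,2)→{2,4}; (5,7)→{6,7,8}; (8,5)→{3,5,7}. Safe: 10. Place at column 10.
Row 7: attacked by (1,1)→{1,7}; (2,9)→{4,9}; (3,6)→{2,6,10}; (4,2)→{2,5}; (5,7)→{5,7,9}; (6,10)→{9,10}; (8,5)→{4,5,6}. Safe: 3, 8. Place at column 3.
Row 9: attacked by (1,1)→{1,9}; (2,9)→{2,9}; (3,6)→{6}; (4,2)→{2,7}; (5,7)→{3,7}; (6,10)→{7,10}; (7,3)→{1,3,5}; (8,5)→{4,5,6}. Safe: 8. Place at column 8.
Row 10: attacked by (1,1)→{1,10}; (2,9)→{1,9}; (3,6)→{6}; (4,2)→{2,8}; (5,7)→{2,7}; (6,10)→{6,10}; (7,3)→{3,6}; (8,5)→{3,5,7}; (9,8)→{7,8,9}. Safe: 4. Place at column 4.
Columns [1, 9, 6, 2, 7, 10, 3, 5, 8, 4], r−c [0, -7, -3, 2, -2, -4, 4, 3, 1, 6], r+c [2, 11, 9, 6, 12, 16, 10, 13, 17, 14] are all distinct, so no two queens attack.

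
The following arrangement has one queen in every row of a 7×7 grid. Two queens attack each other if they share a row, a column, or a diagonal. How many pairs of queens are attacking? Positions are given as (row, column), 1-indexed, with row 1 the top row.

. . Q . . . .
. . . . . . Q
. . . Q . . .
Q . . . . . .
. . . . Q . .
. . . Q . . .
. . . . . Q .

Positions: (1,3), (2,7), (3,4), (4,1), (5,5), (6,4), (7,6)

Same column: (3,4)–(6,4) (column 4).
Same diagonal: (5,5)–(6,4) (|5−6| = |5−4| = 1).
Total attacking pairs: 2.

2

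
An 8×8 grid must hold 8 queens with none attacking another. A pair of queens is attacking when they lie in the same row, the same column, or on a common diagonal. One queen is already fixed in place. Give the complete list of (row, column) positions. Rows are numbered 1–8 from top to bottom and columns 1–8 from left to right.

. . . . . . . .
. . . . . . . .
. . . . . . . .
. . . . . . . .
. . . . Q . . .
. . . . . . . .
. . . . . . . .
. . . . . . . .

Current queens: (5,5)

(1,3) (2,7) (3,2) (4,8) (5,5) (6,1) (7,4) (8,6)

Row 1: attacked by (5,5)→{1,5}. Safe: 2, 3, 4, 6, 7, 8. Place at column 3.
Row 2: attacked by (1,3)→{2,3,4}; (5,5)→{2,5,8}. Safe: 1, 6, 7. Place at column 7.
Row 3: attacked by (1,3)→{1,3,5}; (2,7)→{6,7,8}; (5,5)→{3,5,7}. Safe: 2, 4. Place at column 2.
Row 4: attacked by (1,3)→{3,6}; (2,7)→{5,7}; (3,2)→{1,2,3}; (5,5)→{4,5,6}. Safe: 8. Place at column 8.
Row 6: attacked by (1,3)→{3,8}; (2,7)→{3,7}; (3,2)→{2,5}; (4,8)→{6,8}; (5,5)→{4,5,6}. Safe: 1. Place at column 1.
Row 7: attacked by (1,3)→{3}; (2,7)→{2,7}; (3,2)→{2,6}; (4,8)→{5,8}; (5,5)→{3,5,7}; (6,1)→{1,2}. Safe: 4. Place at column 4.
Row 8: attacked by (1,3)→{3}; (2,7)→{1,7}; (3,2)→{2,7}; (4,8)→{4,8}; (5,5)→{2,5,8}; (6,1)→{1,3}; (7,4)→{3,4,5}. Safe: 6. Place at column 6.
Columns [3, 7, 2, 8, 5, 1, 4, 6], r−c [-2, -5, 1, -4, 0, 5, 3, 2], r+c [4, 9, 5, 12, 10, 7, 11, 14] are all distinct, so no two queens attack.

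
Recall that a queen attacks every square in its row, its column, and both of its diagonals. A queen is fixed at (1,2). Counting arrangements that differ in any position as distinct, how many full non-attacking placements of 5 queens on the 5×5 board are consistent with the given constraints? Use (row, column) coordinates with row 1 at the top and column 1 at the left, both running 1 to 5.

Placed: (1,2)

Branch on row 2: col 4 → 1; col 5 → 1.
Sum: 1 + 1 = 2.

2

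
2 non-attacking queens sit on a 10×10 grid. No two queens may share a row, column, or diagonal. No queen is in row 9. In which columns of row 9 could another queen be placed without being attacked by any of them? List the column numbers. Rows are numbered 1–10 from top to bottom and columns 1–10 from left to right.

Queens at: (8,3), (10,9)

columns 1, 5, 6, 7

(8,3) attacks row 9 at column 3 and diagonals 2, 4.
(10,9) attacks row 9 at column 9 and diagonals 8, 10.
Attacked columns: {2, 3, 4, 8, 9, 10}. Safe: {1, 5, 6, 7}.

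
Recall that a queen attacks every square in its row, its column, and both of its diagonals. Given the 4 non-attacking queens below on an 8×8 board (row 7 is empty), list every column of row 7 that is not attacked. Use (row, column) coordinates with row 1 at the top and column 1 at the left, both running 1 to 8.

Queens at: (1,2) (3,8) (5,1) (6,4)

columns 6, 7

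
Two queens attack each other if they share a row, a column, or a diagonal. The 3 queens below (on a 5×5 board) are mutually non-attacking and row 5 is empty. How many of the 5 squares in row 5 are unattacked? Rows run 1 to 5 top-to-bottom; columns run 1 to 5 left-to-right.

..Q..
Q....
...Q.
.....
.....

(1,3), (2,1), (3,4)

1

(1,3) attacks row 5 at column 3.
(2,1) attacks row 5 at column 1 and diagonals 4.
(3,4) attacks row 5 at column 4 and diagonals 2.
Attacked columns: {1, 2, 3, 4}. Safe: {5}.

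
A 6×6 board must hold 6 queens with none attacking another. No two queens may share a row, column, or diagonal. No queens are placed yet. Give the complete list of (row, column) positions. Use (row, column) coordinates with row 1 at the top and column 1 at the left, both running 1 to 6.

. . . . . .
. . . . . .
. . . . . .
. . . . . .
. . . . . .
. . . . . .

(1,5) (2,3) (3,1) (4,6) (5,4) (6,2)

Row 1: Safe: 1, 2, 3, 4, 5, 6. Place at column 5.
Row 2: attacked by (1,5)→{4,5,6}. Safe: 1, 2, 3. Place at column 3.
Row 3: attacked by (1,5)→{3,5}; (2,3)→{2,3,4}. Safe: 1, 6. Place at column 1.
Row 4: attacked by (1,5)→{2,5}; (2,3)→{1,3,5}; (3,1)→{1,2}. Safe: 4, 6. Place at column 6.
Row 5: attacked by (1,5)→{1,5}; (2,3)→{3,6}; (3,1)→{1,3}; (4,6)→{5,6}. Safe: 2, 4. Place at column 4.
Row 6: attacked by (1,5)→{5}; (2,3)→{3}; (3,1)→{1,4}; (4,6)→{4,6}; (5,4)→{3,4,5}. Safe: 2. Place at column 2.
Columns [5, 3, 1, 6, 4, 2], r−c [-4, -1, 2, -2, 1, 4], r+c [6, 5, 4, 10, 9, 8] are all distinct, so no two queens attack.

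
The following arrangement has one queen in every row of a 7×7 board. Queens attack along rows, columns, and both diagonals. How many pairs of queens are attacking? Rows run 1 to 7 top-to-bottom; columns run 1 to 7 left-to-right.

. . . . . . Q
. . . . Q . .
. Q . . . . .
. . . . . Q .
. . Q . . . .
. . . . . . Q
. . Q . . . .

4

Same column: (1,7)–(6,7) (column 7); (5,3)–(7,3) (column 3).
Same diagonal: (1,7)–(5,3) (|1−5| = |7−3| = 4); (4,6)–(7,3) (|4−7| = |6−3| = 3).
Total attacking pairs: 4.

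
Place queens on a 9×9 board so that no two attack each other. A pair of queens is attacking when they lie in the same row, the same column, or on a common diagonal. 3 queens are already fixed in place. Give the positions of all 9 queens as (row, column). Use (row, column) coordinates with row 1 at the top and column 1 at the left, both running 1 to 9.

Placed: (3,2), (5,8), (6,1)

(1,3) (2,7) (3,2) (4,4) (5,8) (6,1) (7,5) (8,9) (9,6)

Row 1: attacked by (3,2)→{2,4}; (5,8)→{4,8}; (6,1)→{1,6}. Safe: 3, 5, 7, 9. Place at column 3.
Row 2: attacked by (1,3)→{2,3,4}; (3,2)→{1,2,3}; (5,8)→{5,8}; (6,1)→{1,5}. Safe: 6, 7, 9. Place at column 7.
Row 4: attacked by (1,3)→{3,6}; (2,7)→{5,7,9}; (3,2)→{1,2,3}; (5,8)→{7,8,9}; (6,1)→{1,3}. Safe: 4. Place at column 4.
Row 7: attacked by (1,3)→{3,9}; (2,7)→{2,7}; (3,2)→{2,6}; (4,4)→{1,4,7}; (5,8)→{6,8}; (6,1)→{1,2}. Safe: 5. Place at column 5.
Row 8: attacked by (1,3)→{3}; (2,7)→{1,7}; (3,2)→{2,7}; (4,4)→{4,8}; (5,8)→{5,8}; (6,1)→{1,3}; (7,5)→{4,5,6}. Safe: 9. Place at column 9.
Row 9: attacked by (1,3)→{3}; (2,7)→{7}; (3,2)→{2,8}; (4,4)→{4,9}; (5,8)→{4,8}; (6,1)→{1,4}; (7,5)→{3,5,7}; (8,9)→{8,9}. Safe: 6. Place at column 6.
Columns [3, 7, 2, 4, 8, 1, 5, 9, 6], r−c [-2, -5, 1, 0, -3, 5, 2, -1, 3], r+c [4, 9, 5, 8, 13, 7, 12, 17, 15] are all distinct, so no two queens attack.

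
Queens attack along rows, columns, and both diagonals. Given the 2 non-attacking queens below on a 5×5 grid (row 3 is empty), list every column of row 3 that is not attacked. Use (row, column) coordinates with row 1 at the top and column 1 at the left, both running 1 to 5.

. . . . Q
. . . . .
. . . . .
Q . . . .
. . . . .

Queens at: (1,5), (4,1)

columns 4

(1,5) attacks row 3 at column 5 and diagonals 3.
(4,1) attacks row 3 at column 1 and diagonals 2.
Attacked columns: {1, 2, 3, 5}. Safe: {4}.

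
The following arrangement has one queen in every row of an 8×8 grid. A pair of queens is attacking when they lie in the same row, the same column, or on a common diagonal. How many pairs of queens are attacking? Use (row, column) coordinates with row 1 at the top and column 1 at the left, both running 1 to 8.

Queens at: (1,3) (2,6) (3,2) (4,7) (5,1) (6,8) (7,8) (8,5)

2

Same column: (6,8)–(7,8) (column 8).
Same diagonal: (1,3)–(6,8) (|1−6| = |3−8| = 5).
Total attacking pairs: 2.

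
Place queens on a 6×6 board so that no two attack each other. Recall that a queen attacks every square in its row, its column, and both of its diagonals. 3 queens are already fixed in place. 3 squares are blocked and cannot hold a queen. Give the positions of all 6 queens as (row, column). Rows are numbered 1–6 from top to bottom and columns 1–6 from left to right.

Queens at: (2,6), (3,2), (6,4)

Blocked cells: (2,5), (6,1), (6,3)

(1,3) (2,6) (3,2) (4,5) (5,1) (6,4)

Row 1: attacked by (2,6)→{5,6}; (3,2)→{2,4}; (6,4)→{4}. Safe: 1, 3. Place at column 3.
Row 4: attacked by (1,3)→{3,6}; (2,6)→{4,6}; (3,2)→{1,2,3}; (6,4)→{2,4,6}. Safe: 5. Place at column 5.
Row 5: attacked by (1,3)→{3}; (2,6)→{3,6}; (3,2)→{2,4}; (4,5)→{4,5,6}; (6,4)→{3,4,5}. Safe: 1. Place at column 1.
Columns [3, 6, 2, 5, 1, 4], r−c [-2, -4, 1, -1, 4, 2], r+c [4, 8, 5, 9, 6, 10] are all distinct, so no two queens attack.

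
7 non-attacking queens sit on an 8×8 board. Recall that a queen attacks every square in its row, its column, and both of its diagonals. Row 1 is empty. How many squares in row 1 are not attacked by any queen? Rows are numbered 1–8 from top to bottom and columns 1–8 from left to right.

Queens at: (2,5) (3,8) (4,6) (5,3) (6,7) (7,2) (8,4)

1

(2,5) attacks row 1 at column 5 and diagonals 4, 6.
(3,8) attacks row 1 at column 8 and diagonals 6.
(4,6) attacks row 1 at column 6 and diagonals 3.
(5,3) attacks row 1 at column 3 and diagonals 7.
(6,7) attacks row 1 at column 7 and diagonals 2.
(7,2) attacks row 1 at column 2 and diagonals 8.
(8,4) attacks row 1 at column 4.
Attacked columns: {2, 3, 4, 5, 6, 7, 8}. Safe: {1}.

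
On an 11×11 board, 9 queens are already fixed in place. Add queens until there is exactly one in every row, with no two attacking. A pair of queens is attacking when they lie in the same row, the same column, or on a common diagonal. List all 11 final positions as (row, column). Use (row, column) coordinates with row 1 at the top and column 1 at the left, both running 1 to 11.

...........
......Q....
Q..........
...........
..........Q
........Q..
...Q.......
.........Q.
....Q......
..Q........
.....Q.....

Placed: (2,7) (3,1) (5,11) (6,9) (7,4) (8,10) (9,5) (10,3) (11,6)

Row 1: attacked by (2,7)→{6,7,8}; (3,1)→{1,3}; (5,11)→{7,11}; (6,9)→{4,9}; (7,4)→{4,10}; (8,10)→{3,10}; (9,5)→{5}; (10,3)→{3}; (11,6)→{6}. Safe: 2. Place at column 2.
Row 4: attacked by (1,2)→{2,5}; (2,7)→{5,7,9}; (3,1)→{1,2}; (5,11)→{10,11}; (6,9)→{7,9,11}; (7,4)→{1,4,7}; (8,10)→{6,10}; (9,5)→{5,10}; (10,3)→{3,9}; (11,6)→{6}. Safe: 8. Place at column 8.
Columns [2, 7, 1, 8, 11, 9, 4, 10, 5, 3, 6], r−c [-1, -5, 2, -4, -6, -3, 3, -2, 4, 7, 5], r+c [3, 9, 4, 12, 16, 15, 11, 18, 14, 13, 17] are all distinct, so no two queens attack.

(1,2) (2,7) (3,1) (4,8) (5,11) (6,9) (7,4) (8,10) (9,5) (10,3) (11,6)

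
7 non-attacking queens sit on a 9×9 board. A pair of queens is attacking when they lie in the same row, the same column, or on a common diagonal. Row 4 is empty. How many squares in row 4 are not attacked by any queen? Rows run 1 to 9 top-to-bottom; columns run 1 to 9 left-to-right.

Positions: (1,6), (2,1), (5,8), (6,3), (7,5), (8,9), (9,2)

(1,6) attacks row 4 at column 6 and diagonals 3, 9.
(2,1) attacks row 4 at column 1 and diagonals 3.
(5,8) attacks row 4 at column 8 and diagonals 7, 9.
(6,3) attacks row 4 at column 3 and diagonals 1, 5.
(7,5) attacks row 4 at column 5 and diagonals 2, 8.
(8,9) attacks row 4 at column 9 and diagonals 5.
(9,2) attacks row 4 at column 2 and diagonals 7.
Attacked columns: {1, 2, 3, 5, 6, 7, 8, 9}. Safe: {4}.

1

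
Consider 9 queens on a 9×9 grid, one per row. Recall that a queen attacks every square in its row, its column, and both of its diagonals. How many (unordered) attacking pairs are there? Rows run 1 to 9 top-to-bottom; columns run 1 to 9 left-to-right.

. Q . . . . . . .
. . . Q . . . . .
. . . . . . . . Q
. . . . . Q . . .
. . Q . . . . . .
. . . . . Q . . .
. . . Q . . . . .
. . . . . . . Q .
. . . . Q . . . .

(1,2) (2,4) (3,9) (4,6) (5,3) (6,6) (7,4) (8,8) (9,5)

Same column: (2,4)–(7,4) (column 4); (4,6)–(6,6) (column 6).
Same diagonal: (2,4)–(4,6) (|2−4| = |4−6| = 2); (3,9)–(6,6) (|3−6| = |9−6| = 3); (6,6)–(8,8) (|6−8| = |6−8| = 2).
Total attacking pairs: 5.

5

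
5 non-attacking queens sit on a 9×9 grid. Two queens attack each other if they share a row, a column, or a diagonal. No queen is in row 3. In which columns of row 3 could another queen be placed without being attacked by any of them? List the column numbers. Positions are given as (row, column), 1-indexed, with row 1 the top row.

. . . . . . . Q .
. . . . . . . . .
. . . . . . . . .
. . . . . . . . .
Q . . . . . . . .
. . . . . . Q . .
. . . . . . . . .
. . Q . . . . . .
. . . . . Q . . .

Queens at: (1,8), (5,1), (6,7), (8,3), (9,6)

columns 2, 5, 9

(1,8) attacks row 3 at column 8 and diagonals 6.
(5,1) attacks row 3 at column 1 and diagonals 3.
(6,7) attacks row 3 at column 7 and diagonals 4.
(8,3) attacks row 3 at column 3 and diagonals 8.
(9,6) attacks row 3 at column 6.
Attacked columns: {1, 3, 4, 6, 7, 8}. Safe: {2, 5, 9}.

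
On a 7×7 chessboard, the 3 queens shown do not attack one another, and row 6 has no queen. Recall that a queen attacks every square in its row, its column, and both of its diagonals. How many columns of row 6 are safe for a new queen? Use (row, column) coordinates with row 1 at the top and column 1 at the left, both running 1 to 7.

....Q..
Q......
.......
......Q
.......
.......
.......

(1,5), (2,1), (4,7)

4

(1,5) attacks row 6 at column 5.
(2,1) attacks row 6 at column 1 and diagonals 5.
(4,7) attacks row 6 at column 7 and diagonals 5.
Attacked columns: {1, 5, 7}. Safe: {2, 3, 4, 6}.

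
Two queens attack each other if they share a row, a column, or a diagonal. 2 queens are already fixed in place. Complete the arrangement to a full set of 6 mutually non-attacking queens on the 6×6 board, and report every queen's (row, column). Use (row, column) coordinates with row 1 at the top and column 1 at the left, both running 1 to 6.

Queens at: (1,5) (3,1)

Row 2: attacked by (1,5)→{4,5,6}; (3,1)→{1,2}. Safe: 3. Place at column 3.
Row 4: attacked by (1,5)→{2,5}; (2,3)→{1,3,5}; (3,1)→{1,2}. Safe: 4, 6. Place at column 6.
Row 5: attacked by (1,5)→{1,5}; (2,3)→{3,6}; (3,1)→{1,3}; (4,6)→{5,6}. Safe: 2, 4. Place at column 4.
Row 6: attacked by (1,5)→{5}; (2,3)→{3}; (3,1)→{1,4}; (4,6)→{4,6}; (5,4)→{3,4,5}. Safe: 2. Place at column 2.
Columns [5, 3, 1, 6, 4, 2], r−c [-4, -1, 2, -2, 1, 4], r+c [6, 5, 4, 10, 9, 8] are all distinct, so no two queens attack.

(1,5) (2,3) (3,1) (4,6) (5,4) (6,2)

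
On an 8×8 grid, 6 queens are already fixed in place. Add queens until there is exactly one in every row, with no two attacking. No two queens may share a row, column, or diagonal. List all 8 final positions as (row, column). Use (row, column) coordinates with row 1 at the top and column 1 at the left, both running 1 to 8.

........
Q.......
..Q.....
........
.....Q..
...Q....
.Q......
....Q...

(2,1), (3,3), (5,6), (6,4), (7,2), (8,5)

(1,7) (2,1) (3,3) (4,8) (5,6) (6,4) (7,2) (8,5)

Row 1: attacked by (2,1)→{1,2}; (3,3)→{1,3,5}; (5,6)→{2,6}; (6,4)→{4}; (7,2)→{2,8}; (8,5)→{5}. Safe: 7. Place at column 7.
Row 4: attacked by (1,7)→{4,7}; (2,1)→{1,3}; (3,3)→{2,3,4}; (5,6)→{5,6,7}; (6,4)→{2,4,6}; (7,2)→{2,5}; (8,5)→{1,5}. Safe: 8. Place at column 8.
Columns [7, 1, 3, 8, 6, 4, 2, 5], r−c [-6, 1, 0, -4, -1, 2, 5, 3], r+c [8, 3, 6, 12, 11, 10, 9, 13] are all distinct, so no two queens attack.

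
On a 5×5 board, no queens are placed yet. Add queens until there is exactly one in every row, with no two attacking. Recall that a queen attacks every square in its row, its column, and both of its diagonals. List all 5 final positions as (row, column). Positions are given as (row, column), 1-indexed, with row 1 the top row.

Row 1: Safe: 1, 2, 3, 4, 5. Place at column 2.
Row 2: attacked by (1,2)→{1,2,3}. Safe: 4, 5. Place at column 4.
Row 3: attacked by (1,2)→{2,4}; (2,4)→{3,4,5}. Safe: 1. Place at column 1.
Row 4: attacked by (1,2)→{2,5}; (2,4)→{2,4}; (3,1)→{1,2}. Safe: 3. Place at column 3.
Row 5: attacked by (1,2)→{2}; (2,4)→{1,4}; (3,1)→{1,3}; (4,3)→{2,3,4}. Safe: 5. Place at column 5.
Columns [2, 4, 1, 3, 5], r−c [-1, -2, 2, 1, 0], r+c [3, 6, 4, 7, 10] are all distinct, so no two queens attack.

(1,2) (2,4) (3,1) (4,3) (5,5)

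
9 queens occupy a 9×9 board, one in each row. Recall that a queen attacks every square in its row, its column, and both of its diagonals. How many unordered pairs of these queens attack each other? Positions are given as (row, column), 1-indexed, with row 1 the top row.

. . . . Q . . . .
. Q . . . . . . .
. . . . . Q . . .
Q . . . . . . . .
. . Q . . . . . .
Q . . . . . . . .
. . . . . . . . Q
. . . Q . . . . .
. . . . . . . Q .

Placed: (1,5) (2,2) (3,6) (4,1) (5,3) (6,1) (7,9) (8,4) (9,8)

1

Same column: (4,1)–(6,1) (column 1).
Total attacking pairs: 1.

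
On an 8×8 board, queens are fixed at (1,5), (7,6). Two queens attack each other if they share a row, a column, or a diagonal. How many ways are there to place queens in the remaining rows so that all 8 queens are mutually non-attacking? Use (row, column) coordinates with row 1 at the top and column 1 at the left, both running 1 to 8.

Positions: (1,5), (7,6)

6

Branch on row 2: col 2 → 1; col 3 → 2; col 7 → 2; col 8 → 1.
Sum: 1 + 2 + 2 + 1 = 6.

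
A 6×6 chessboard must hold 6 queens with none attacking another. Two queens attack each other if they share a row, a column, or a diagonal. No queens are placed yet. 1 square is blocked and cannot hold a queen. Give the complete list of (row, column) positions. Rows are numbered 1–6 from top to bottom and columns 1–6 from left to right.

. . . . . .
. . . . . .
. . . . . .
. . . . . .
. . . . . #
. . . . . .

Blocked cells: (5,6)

Row 1: Safe: 1, 2, 3, 4, 5, 6. Place at column 3.
Row 2: attacked by (1,3)→{2,3,4}. Safe: 1, 5, 6. Place at column 6.
Row 3: attacked by (1,3)→{1,3,5}; (2,6)→{5,6}. Safe: 2, 4. Place at column 2.
Row 4: attacked by (1,3)→{3,6}; (2,6)→{4,6}; (3,2)→{1,2,3}. Safe: 5. Place at column 5.
Row 5: attacked by (1,3)→{3}; (2,6)→{3,6}; (3,2)→{2,4}; (4,5)→{4,5,6}. Blocked: 6. Safe: 1. Place at column 1.
Row 6: attacked by (1,3)→{3}; (2,6)→{2,6}; (3,2)→{2,5}; (4,5)→{3,5}; (5,1)→{1,2}. Safe: 4. Place at column 4.
Columns [3, 6, 2, 5, 1, 4], r−c [-2, -4, 1, -1, 4, 2], r+c [4, 8, 5, 9, 6, 10] are all distinct, so no two queens attack.

(1,3) (2,6) (3,2) (4,5) (5,1) (6,4)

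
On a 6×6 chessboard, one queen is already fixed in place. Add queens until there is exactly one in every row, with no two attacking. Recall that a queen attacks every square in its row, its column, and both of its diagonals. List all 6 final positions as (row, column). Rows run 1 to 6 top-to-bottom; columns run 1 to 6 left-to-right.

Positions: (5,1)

Row 1: attacked by (5,1)→{1,5}. Safe: 2, 3, 4, 6. Place at column 3.
Row 2: attacked by (1,3)→{2,3,4}; (5,1)→{1,4}. Safe: 5, 6. Place at column 6.
Row 3: attacked by (1,3)→{1,3,5}; (2,6)→{5,6}; (5,1)→{1,3}. Safe: 2, 4. Place at column 2.
Row 4: attacked by (1,3)→{3,6}; (2,6)→{4,6}; (3,2)→{1,2,3}; (5,1)→{1,2}. Safe: 5. Place at column 5.
Row 6: attacked by (1,3)→{3}; (2,6)→{2,6}; (3,2)→{2,5}; (4,5)→{3,5}; (5,1)→{1,2}. Safe: 4. Place at column 4.
Columns [3, 6, 2, 5, 1, 4], r−c [-2, -4, 1, -1, 4, 2], r+c [4, 8, 5, 9, 6, 10] are all distinct, so no two queens attack.

(1,3) (2,6) (3,2) (4,5) (5,1) (6,4)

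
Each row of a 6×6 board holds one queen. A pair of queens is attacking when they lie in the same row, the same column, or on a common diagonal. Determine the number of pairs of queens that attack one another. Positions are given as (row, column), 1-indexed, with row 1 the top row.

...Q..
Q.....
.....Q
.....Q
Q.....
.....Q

5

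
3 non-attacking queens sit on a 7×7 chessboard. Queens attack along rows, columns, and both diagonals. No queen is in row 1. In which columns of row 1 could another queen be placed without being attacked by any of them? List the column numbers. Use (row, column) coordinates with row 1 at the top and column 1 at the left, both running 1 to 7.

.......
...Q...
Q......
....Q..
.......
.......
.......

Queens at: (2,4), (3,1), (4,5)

columns 6, 7

(2,4) attacks row 1 at column 4 and diagonals 3, 5.
(3,1) attacks row 1 at column 1 and diagonals 3.
(4,5) attacks row 1 at column 5 and diagonals 2.
Attacked columns: {1, 2, 3, 4, 5}. Safe: {6, 7}.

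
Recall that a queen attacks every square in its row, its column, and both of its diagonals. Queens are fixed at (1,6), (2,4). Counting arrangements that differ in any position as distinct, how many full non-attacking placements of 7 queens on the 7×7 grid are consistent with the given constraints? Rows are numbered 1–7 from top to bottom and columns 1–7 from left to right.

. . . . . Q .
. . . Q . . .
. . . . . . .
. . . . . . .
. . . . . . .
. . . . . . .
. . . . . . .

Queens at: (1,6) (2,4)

Branch on row 3: col 1 → 0; col 2 → 1; col 7 → 1.
Sum: 0 + 1 + 1 = 2.

2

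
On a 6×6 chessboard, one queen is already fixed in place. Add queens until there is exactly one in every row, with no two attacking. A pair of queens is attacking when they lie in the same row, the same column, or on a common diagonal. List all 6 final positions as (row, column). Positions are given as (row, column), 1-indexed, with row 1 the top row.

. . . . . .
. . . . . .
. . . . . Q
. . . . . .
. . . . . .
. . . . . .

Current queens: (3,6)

Row 1: attacked by (3,6)→{4,6}. Safe: 1, 2, 3, 5. Place at column 2.
Row 2: attacked by (1,2)→{1,2,3}; (3,6)→{5,6}. Safe: 4. Place at column 4.
Row 4: attacked by (1,2)→{2,5}; (2,4)→{2,4,6}; (3,6)→{5,6}. Safe: 1, 3. Place at column 1.
Row 5: attacked by (1,2)→{2,6}; (2,4)→{1,4}; (3,6)→{4,6}; (4,1)→{1,2}. Safe: 3, 5. Place at column 3.
Row 6: attacked by (1,2)→{2}; (2,4)→{4}; (3,6)→{3,6}; (4,1)→{1,3}; (5,3)→{2,3,4}. Safe: 5. Place at column 5.
Columns [2, 4, 6, 1, 3, 5], r−c [-1, -2, -3, 3, 2, 1], r+c [3, 6, 9, 5, 8, 11] are all distinct, so no two queens attack.

(1,2) (2,4) (3,6) (4,1) (5,3) (6,5)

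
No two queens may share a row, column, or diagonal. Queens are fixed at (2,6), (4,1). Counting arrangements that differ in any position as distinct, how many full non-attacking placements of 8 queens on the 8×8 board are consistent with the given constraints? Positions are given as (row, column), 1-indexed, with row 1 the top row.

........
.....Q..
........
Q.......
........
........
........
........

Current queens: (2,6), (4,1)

Branch on row 1: col 2 → 0; col 3 → 3; col 8 → 0.
Sum: 0 + 3 + 0 = 3.

3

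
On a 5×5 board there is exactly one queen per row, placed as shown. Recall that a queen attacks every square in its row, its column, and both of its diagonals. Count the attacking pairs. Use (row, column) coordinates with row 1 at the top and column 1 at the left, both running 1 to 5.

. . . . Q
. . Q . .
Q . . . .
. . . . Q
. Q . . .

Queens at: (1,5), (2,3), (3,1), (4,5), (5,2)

2

Same column: (1,5)–(4,5) (column 5).
Same diagonal: (2,3)–(4,5) (|2−4| = |3−5| = 2).
Total attacking pairs: 2.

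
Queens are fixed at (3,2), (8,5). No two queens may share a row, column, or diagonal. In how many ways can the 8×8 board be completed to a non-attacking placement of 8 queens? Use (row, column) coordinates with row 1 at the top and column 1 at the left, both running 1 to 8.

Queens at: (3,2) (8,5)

Branch on row 1: col 1 → 0; col 3 → 2; col 6 → 0; col 7 → 1; col 8 → 0.
Sum: 0 + 2 + 0 + 1 + 0 = 3.

3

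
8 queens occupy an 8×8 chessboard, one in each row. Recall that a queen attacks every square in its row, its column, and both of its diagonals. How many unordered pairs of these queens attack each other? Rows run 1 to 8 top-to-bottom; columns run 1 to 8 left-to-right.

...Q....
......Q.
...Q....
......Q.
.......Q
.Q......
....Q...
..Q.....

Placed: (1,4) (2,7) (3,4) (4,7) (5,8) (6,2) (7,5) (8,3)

Same column: (1,4)–(3,4) (column 4); (2,7)–(4,7) (column 7).
Same diagonal: (1,4)–(4,7) (|1−4| = |4−7| = 3); (1,4)–(5,8) (|1−5| = |4−8| = 4); (4,7)–(5,8) (|4−5| = |7−8| = 1); (4,7)–(8,3) (|4−8| = |7−3| = 4).
Total attacking pairs: 6.

6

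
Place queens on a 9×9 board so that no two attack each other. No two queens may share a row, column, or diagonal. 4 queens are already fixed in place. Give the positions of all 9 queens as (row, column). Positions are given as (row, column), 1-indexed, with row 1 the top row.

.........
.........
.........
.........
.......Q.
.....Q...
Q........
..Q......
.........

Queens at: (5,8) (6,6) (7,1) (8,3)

(1,9) (2,7) (3,4) (4,2) (5,8) (6,6) (7,1) (8,3) (9,5)

Row 1: attacked by (5,8)→{4,8}; (6,6)→{1,6}; (7,1)→{1,7}; (8,3)→{3}. Safe: 2, 5, 9. Place at column 9.
Row 2: attacked by (1,9)→{8,9}; (5,8)→{5,8}; (6,6)→{2,6}; (7,1)→{1,6}; (8,3)→{3,9}. Safe: 4, 7. Place at column 7.
Row 3: attacked by (1,9)→{7,9}; (2,7)→{6,7,8}; (5,8)→{6,8}; (6,6)→{3,6,9}; (7,1)→{1,5}; (8,3)→{3,8}. Safe: 2, 4. Place at column 4.
Row 4: attacked by (1,9)→{6,9}; (2,7)→{5,7,9}; (3,4)→{3,4,5}; (5,8)→{7,8,9}; (6,6)→{4,6,8}; (7,1)→{1,4}; (8,3)→{3,7}. Safe: 2. Place at column 2.
Row 9: attacked by (1,9)→{1,9}; (2,7)→{7}; (3,4)→{4}; (4,2)→{2,7}; (5,8)→{4,8}; (6,6)→{3,6,9}; (7,1)→{1,3}; (8,3)→{2,3,4}. Safe: 5. Place at column 5.
Columns [9, 7, 4, 2, 8, 6, 1, 3, 5], r−c [-8, -5, -1, 2, -3, 0, 6, 5, 4], r+c [10, 9, 7, 6, 13, 12, 8, 11, 14] are all distinct, so no two queens attack.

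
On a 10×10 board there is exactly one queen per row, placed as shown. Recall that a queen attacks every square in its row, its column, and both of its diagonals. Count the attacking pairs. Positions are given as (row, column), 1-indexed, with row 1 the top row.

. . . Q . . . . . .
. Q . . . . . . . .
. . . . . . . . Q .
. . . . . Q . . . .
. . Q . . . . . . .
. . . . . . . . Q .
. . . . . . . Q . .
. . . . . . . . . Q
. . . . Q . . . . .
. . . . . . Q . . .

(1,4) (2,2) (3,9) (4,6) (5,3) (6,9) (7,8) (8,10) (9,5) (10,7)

Same column: (3,9)–(6,9) (column 9).
Same diagonal: (1,4)–(6,9) (|1−6| = |4−9| = 5); (4,6)–(8,10) (|4−8| = |6−10| = 4); (6,9)–(7,8) (|6−7| = |9−8| = 1).
Total attacking pairs: 4.

4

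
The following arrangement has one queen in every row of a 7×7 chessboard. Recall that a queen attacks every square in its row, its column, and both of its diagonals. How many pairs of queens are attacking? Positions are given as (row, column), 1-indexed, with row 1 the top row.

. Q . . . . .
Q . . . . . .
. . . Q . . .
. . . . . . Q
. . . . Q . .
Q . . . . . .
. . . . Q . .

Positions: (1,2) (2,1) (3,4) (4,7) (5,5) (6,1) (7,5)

5

Same column: (2,1)–(6,1) (column 1); (5,5)–(7,5) (column 5).
Same diagonal: (1,2)–(2,1) (|1−2| = |2−1| = 1); (1,2)–(3,4) (|1−3| = |2−4| = 2); (3,4)–(6,1) (|3−6| = |4−1| = 3).
Total attacking pairs: 5.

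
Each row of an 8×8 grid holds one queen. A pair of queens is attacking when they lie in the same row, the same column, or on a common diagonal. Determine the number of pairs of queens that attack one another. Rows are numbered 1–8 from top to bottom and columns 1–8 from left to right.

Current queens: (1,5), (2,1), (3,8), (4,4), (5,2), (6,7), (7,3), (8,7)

2

Same column: (6,7)–(8,7) (column 7).
Same diagonal: (2,1)–(8,7) (|2−8| = |1−7| = 6).
Total attacking pairs: 2.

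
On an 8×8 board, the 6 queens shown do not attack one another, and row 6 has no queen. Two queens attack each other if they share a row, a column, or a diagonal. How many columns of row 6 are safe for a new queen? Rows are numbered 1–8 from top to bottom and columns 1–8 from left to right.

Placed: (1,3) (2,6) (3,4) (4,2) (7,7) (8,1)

(1,3) attacks row 6 at column 3 and diagonals 8.
(2,6) attacks row 6 at column 6 and diagonals 2.
(3,4) attacks row 6 at column 4 and diagonals 1, 7.
(4,2) attacks row 6 at column 2 and diagonals 4.
(7,7) attacks row 6 at column 7 and diagonals 6, 8.
(8,1) attacks row 6 at column 1 and diagonals 3.
Attacked columns: {1, 2, 3, 4, 6, 7, 8}. Safe: {5}.

1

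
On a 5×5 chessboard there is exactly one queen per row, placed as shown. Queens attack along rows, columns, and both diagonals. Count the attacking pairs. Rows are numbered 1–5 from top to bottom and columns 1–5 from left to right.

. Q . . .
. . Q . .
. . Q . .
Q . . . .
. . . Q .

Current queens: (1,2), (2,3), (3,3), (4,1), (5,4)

Same column: (2,3)–(3,3) (column 3).
Same diagonal: (1,2)–(2,3) (|1−2| = |2−3| = 1); (2,3)–(4,1) (|2−4| = |3−1| = 2).
Total attacking pairs: 3.

3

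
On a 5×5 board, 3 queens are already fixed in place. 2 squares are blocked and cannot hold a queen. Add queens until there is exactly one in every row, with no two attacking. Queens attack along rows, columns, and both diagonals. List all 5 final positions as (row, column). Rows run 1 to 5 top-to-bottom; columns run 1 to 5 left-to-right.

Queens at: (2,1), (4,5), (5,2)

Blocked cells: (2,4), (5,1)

Row 1: attacked by (2,1)→{1,2}; (4,5)→{2,5}; (5,2)→{2}. Safe: 3, 4. Place at column 4.
Row 3: attacked by (1,4)→{2,4}; (2,1)→{1,2}; (4,5)→{4,5}; (5,2)→{2,4}. Safe: 3. Place at column 3.
Columns [4, 1, 3, 5, 2], r−c [-3, 1, 0, -1, 3], r+c [5, 3, 6, 9, 7] are all distinct, so no two queens attack.

(1,4) (2,1) (3,3) (4,5) (5,2)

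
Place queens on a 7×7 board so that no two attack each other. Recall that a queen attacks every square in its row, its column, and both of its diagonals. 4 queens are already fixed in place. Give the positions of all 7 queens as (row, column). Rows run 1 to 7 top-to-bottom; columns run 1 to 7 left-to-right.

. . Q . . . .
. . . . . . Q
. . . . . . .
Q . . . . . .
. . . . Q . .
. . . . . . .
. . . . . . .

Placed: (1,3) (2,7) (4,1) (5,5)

(1,3) (2,7) (3,4) (4,1) (5,5) (6,2) (7,6)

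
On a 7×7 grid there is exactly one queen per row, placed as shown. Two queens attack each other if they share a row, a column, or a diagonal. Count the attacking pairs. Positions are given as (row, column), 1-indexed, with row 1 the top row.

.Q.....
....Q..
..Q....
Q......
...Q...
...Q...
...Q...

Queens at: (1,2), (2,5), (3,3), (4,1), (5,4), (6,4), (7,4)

Same column: (5,4)–(6,4) (column 4); (5,4)–(7,4) (column 4); (6,4)–(7,4) (column 4).
Same diagonal: (4,1)–(7,4) (|4−7| = |1−4| = 3).
Total attacking pairs: 4.

4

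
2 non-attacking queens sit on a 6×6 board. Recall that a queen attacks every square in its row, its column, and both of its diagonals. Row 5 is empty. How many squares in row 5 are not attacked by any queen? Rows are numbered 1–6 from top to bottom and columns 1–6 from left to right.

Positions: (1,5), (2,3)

(1,5) attacks row 5 at column 5 and diagonals 1.
(2,3) attacks row 5 at column 3 and diagonals 6.
Attacked columns: {1, 3, 5, 6}. Safe: {2, 4}.

2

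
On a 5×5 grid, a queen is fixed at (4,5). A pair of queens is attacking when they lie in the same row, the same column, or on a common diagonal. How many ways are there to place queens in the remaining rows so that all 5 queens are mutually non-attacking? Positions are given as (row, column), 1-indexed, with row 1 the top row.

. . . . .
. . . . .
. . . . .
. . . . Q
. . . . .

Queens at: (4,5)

Branch on row 1: col 1 → 1; col 3 → 0; col 4 → 1.
Sum: 1 + 0 + 1 = 2.

2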